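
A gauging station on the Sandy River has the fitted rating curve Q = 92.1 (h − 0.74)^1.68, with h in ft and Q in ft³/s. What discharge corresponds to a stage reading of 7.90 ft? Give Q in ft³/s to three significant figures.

2510 ft³/s

Q = 92.1 × (7.90 − 0.74)^1.68 = 92.1 × 7.16^1.68 = 2515 ft³/s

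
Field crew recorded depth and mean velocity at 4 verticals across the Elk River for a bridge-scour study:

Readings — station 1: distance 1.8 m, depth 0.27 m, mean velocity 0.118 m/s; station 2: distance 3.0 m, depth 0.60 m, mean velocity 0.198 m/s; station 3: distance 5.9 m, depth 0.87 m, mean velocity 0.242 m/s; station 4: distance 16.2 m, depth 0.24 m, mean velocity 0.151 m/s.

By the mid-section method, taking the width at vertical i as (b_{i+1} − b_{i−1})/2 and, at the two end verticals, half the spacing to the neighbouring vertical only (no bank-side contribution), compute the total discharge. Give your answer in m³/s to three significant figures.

1.84 m³/s

w_1 = (3.0 − 1.8)/2 = 0.6 m; q_1 = 0.118 × 0.27 × 0.6 = 0.01912 m³/s
w_2 = (5.9 − 1.8)/2 = 2.05 m; q_2 = 0.198 × 0.60 × 2.05 = 0.2435 m³/s
w_3 = (16.2 − 3.0)/2 = 6.6 m; q_3 = 0.242 × 0.87 × 6.6 = 1.390 m³/s
w_4 = (16.2 − 5.9)/2 = 5.15 m; q_4 = 0.151 × 0.24 × 5.15 = 0.1866 m³/s
Q = Σ qᵢ = 1.839 m³/s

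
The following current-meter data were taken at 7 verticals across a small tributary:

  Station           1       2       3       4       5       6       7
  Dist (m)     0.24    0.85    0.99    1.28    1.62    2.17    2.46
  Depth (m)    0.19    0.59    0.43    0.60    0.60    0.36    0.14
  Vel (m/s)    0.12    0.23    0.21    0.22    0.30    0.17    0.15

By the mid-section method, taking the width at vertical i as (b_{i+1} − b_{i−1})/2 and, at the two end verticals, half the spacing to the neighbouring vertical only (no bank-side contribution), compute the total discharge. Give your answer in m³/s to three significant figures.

w_1 = (0.85 − 0.24)/2 = 0.305 m; q_1 = 0.12 × 0.19 × 0.305 = 0.006954 m³/s
w_2 = (0.99 − 0.24)/2 = 0.375 m; q_2 = 0.23 × 0.59 × 0.375 = 0.05089 m³/s
w_3 = (1.28 − 0.85)/2 = 0.215 m; q_3 = 0.21 × 0.43 × 0.215 = 0.01941 m³/s
w_4 = (1.62 − 0.99)/2 = 0.315 m; q_4 = 0.22 × 0.60 × 0.315 = 0.04158 m³/s
w_5 = (2.17 − 1.28)/2 = 0.445 m; q_5 = 0.30 × 0.60 × 0.445 = 0.08010 m³/s
w_6 = (2.46 − 1.62)/2 = 0.42 m; q_6 = 0.17 × 0.36 × 0.42 = 0.02570 m³/s
w_7 = (2.46 − 2.17)/2 = 0.145 m; q_7 = 0.15 × 0.14 × 0.145 = 0.003045 m³/s
Q = Σ qᵢ = 0.2277 m³/s

0.228 m³/s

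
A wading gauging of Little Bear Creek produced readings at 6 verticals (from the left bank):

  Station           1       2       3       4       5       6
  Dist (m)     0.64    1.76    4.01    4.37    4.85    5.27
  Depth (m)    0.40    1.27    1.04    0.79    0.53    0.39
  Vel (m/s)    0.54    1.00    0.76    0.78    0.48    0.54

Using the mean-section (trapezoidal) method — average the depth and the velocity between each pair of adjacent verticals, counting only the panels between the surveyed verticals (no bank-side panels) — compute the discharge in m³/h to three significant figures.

Panel 1-2: Δb = 1.12 m, d̄ = (0.40+1.27)/2 = 0.835, v̄ = (0.54+1.00)/2 = 0.77 → q = 1.12×0.835×0.77 = 0.7201 m³/s
Panel 2-3: Δb = 2.25 m, d̄ = (1.27+1.04)/2 = 1.155, v̄ = (1.00+0.76)/2 = 0.88 → q = 2.25×1.155×0.88 = 2.287 m³/s
Panel 3-4: Δb = 0.36 m, d̄ = (1.04+0.79)/2 = 0.915, v̄ = (0.76+0.78)/2 = 0.77 → q = 0.36×0.915×0.77 = 0.2536 m³/s
Panel 4-5: Δb = 0.48 m, d̄ = (0.79+0.53)/2 = 0.66, v̄ = (0.78+0.48)/2 = 0.63 → q = 0.48×0.66×0.63 = 0.1996 m³/s
Panel 5-6: Δb = 0.42 m, d̄ = (0.53+0.39)/2 = 0.46, v̄ = (0.48+0.54)/2 = 0.51 → q = 0.42×0.46×0.51 = 0.09853 m³/s
Q = Σ q = 3.559 m³/s
= 3.559 × 3600 = 12810 m³/h

12800 m³/h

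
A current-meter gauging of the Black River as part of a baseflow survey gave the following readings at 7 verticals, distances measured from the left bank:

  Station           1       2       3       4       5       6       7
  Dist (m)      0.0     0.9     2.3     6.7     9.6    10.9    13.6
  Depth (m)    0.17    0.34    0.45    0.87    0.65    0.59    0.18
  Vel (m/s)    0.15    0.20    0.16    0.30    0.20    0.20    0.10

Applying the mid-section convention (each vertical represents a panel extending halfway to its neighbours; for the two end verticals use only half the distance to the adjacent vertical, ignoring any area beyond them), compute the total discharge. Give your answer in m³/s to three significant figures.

w_1 = (0.9 − 0.0)/2 = 0.45 m; q_1 = 0.15 × 0.17 × 0.45 = 0.01148 m³/s
w_2 = (2.3 − 0.0)/2 = 1.15 m; q_2 = 0.20 × 0.34 × 1.15 = 0.07820 m³/s
w_3 = (6.7 − 0.9)/2 = 2.9 m; q_3 = 0.16 × 0.45 × 2.9 = 0.2088 m³/s
w_4 = (9.6 − 2.3)/2 = 3.65 m; q_4 = 0.30 × 0.87 × 3.65 = 0.9527 m³/s
w_5 = (10.9 − 6.7)/2 = 2.1 m; q_5 = 0.20 × 0.65 × 2.1 = 0.2730 m³/s
w_6 = (13.6 − 9.6)/2 = 2 m; q_6 = 0.20 × 0.59 × 2 = 0.2360 m³/s
w_7 = (13.6 − 10.9)/2 = 1.35 m; q_7 = 0.10 × 0.18 × 1.35 = 0.02430 m³/s
Q = Σ qᵢ = 1.784 m³/s

1.78 m³/s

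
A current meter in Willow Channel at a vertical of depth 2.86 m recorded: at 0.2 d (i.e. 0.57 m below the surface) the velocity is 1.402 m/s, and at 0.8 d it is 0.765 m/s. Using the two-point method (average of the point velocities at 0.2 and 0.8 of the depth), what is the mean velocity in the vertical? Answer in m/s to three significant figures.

1.08 m/s

v̄ = (1.402 + 0.765) / 2 = 1.084 m/s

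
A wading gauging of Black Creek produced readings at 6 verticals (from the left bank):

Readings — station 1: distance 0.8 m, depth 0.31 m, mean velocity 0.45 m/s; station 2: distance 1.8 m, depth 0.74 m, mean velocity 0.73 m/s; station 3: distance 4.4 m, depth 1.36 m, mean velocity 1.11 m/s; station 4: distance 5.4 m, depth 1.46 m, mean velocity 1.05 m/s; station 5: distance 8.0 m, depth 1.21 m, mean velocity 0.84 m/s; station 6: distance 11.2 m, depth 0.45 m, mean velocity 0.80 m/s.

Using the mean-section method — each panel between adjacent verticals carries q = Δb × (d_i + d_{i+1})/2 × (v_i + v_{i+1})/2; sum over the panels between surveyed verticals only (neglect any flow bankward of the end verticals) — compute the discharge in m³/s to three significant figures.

9.80 m³/s

Panel 1-2: Δb = 1 m, d̄ = (0.31+0.74)/2 = 0.525, v̄ = (0.45+0.73)/2 = 0.59 → q = 1×0.525×0.59 = 0.3098 m³/s
Panel 2-3: Δb = 2.6 m, d̄ = (0.74+1.36)/2 = 1.05, v̄ = (0.73+1.11)/2 = 0.92 → q = 2.6×1.05×0.92 = 2.512 m³/s
Panel 3-4: Δb = 1 m, d̄ = (1.36+1.46)/2 = 1.41, v̄ = (1.11+1.05)/2 = 1.08 → q = 1×1.41×1.08 = 1.523 m³/s
Panel 4-5: Δb = 2.6 m, d̄ = (1.46+1.21)/2 = 1.335, v̄ = (1.05+0.84)/2 = 0.945 → q = 2.6×1.335×0.945 = 3.280 m³/s
Panel 5-6: Δb = 3.2 m, d̄ = (1.21+0.45)/2 = 0.83, v̄ = (0.84+0.80)/2 = 0.82 → q = 3.2×0.83×0.82 = 2.178 m³/s
Q = Σ q = 9.802 m³/s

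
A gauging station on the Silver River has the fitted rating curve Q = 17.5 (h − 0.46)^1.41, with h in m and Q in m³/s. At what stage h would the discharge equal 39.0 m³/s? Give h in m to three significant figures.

h − h₀ = (Q/C)^(1/b) = (39.0/17.5)^(1/1.41) = 1.765 m
h = 0.46 + 1.765 = 2.225 m

2.23 m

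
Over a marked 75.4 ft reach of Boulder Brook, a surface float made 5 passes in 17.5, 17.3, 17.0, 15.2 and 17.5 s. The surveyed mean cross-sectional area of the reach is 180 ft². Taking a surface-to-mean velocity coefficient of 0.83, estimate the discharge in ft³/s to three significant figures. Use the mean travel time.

t̄ = (17.5 + 17.3 + 17.0 + 15.2 + 17.5) / 5 = 16.9 s
v_surface = L / t̄ = 75.4 / 16.9 = 4.462 ft/s
v_mean = 0.83 × 4.462 = 3.703 ft/s
Q = A × v_mean = 180 × 3.703 = 666.6 ft³/s

667 ft³/s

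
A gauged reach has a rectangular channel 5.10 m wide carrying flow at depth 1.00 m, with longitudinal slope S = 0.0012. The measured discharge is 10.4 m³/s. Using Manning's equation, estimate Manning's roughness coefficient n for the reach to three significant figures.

A = b·y = 5.10 × 1.00 = 5.100 m²
P = b + 2y = 5.10 + 2×1.00 = 7.100 m
R = A/P = 5.100/7.100 = 0.7183 m
n = (1/Q)·A·R^(2/3)·S^(1/2) = (1/10.4) × 5.100 × 0.8021 × 0.03464 = 0.01362

0.0136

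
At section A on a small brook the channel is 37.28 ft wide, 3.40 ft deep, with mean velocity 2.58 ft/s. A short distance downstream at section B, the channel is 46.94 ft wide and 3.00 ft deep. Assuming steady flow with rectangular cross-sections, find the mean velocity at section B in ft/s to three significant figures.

Q = A₁V₁ = (37.28×3.40) × 2.58 = 327.0 ft³/s
A₂ = 46.94 × 3.00 = 140.8 ft²
V₂ = Q/A₂ = 327.0/140.8 = 2.322 ft/s

2.32 ft/s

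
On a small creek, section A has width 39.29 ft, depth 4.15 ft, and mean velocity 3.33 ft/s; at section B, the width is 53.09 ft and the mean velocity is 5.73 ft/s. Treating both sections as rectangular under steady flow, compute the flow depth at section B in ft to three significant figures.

Q = A₁V₁ = (39.29×4.15) × 3.33 = 543.0 ft³/s
d₂ = Q/(b₂ V₂) = 543.0/(53.09×5.73) = 1.785 ft

1.78 ft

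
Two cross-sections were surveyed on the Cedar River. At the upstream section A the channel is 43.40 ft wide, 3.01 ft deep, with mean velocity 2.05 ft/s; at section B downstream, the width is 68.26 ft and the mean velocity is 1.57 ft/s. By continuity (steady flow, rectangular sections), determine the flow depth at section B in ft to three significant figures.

Q = A₁V₁ = (43.40×3.01) × 2.05 = 267.8 ft³/s
d₂ = Q/(b₂ V₂) = 267.8/(68.26×1.57) = 2.499 ft

2.50 ft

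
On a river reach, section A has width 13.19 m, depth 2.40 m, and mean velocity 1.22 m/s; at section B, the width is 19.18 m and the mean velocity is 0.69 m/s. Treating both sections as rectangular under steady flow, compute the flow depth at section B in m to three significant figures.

Q = A₁V₁ = (13.19×2.40) × 1.22 = 38.62 m³/s
d₂ = Q/(b₂ V₂) = 38.62/(19.18×0.69) = 2.918 m

2.92 m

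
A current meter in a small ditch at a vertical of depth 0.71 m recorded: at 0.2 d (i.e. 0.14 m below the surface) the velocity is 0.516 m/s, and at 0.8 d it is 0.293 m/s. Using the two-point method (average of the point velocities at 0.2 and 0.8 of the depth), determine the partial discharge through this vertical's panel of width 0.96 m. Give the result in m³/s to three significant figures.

v̄ = (0.516 + 0.293) / 2 = 0.4045 m/s
q = v̄ × d × w = 0.4045 × 0.71 × 0.96 = 0.2757 m³/s

0.276 m³/s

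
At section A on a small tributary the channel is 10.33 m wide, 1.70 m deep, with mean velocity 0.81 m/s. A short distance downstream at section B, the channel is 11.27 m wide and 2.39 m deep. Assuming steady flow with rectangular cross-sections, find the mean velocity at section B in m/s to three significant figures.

0.528 m/s

Q = A₁V₁ = (10.33×1.70) × 0.81 = 14.22 m³/s
A₂ = 11.27 × 2.39 = 26.94 m²
V₂ = Q/A₂ = 14.22/26.94 = 0.5281 m/s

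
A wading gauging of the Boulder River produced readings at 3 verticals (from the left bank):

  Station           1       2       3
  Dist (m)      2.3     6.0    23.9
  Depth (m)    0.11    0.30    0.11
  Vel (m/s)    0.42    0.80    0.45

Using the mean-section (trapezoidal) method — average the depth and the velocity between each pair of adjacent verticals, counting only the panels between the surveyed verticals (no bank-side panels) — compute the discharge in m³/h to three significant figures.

Panel 1-2: Δb = 3.7 m, d̄ = (0.11+0.30)/2 = 0.205, v̄ = (0.42+0.80)/2 = 0.61 → q = 3.7×0.205×0.61 = 0.4627 m³/s
Panel 2-3: Δb = 17.9 m, d̄ = (0.30+0.11)/2 = 0.205, v̄ = (0.80+0.45)/2 = 0.625 → q = 17.9×0.205×0.625 = 2.293 m³/s
Q = Σ q = 2.756 m³/s
= 2.756 × 3600 = 9922 m³/h

9920 m³/h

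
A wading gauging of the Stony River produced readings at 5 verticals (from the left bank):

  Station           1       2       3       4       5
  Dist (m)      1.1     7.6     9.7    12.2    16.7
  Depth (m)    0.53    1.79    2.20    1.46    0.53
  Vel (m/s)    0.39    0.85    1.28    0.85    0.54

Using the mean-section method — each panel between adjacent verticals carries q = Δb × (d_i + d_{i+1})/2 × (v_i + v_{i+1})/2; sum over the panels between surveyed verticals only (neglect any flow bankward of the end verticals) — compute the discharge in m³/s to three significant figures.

Panel 1-2: Δb = 6.5 m, d̄ = (0.53+1.79)/2 = 1.16, v̄ = (0.39+0.85)/2 = 0.62 → q = 6.5×1.16×0.62 = 4.675 m³/s
Panel 2-3: Δb = 2.1 m, d̄ = (1.79+2.20)/2 = 1.995, v̄ = (0.85+1.28)/2 = 1.065 → q = 2.1×1.995×1.065 = 4.462 m³/s
Panel 3-4: Δb = 2.5 m, d̄ = (2.20+1.46)/2 = 1.83, v̄ = (1.28+0.85)/2 = 1.065 → q = 2.5×1.83×1.065 = 4.872 m³/s
Panel 4-5: Δb = 4.5 m, d̄ = (1.46+0.53)/2 = 0.995, v̄ = (0.85+0.54)/2 = 0.695 → q = 4.5×0.995×0.695 = 3.112 m³/s
Q = Σ q = 17.12 m³/s

17.1 m³/s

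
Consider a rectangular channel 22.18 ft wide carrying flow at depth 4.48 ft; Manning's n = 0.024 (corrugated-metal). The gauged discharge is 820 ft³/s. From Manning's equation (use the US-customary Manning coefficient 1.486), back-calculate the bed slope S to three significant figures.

A = b·y = 22.18 × 4.48 = 99.37 ft²
P = b + 2y = 22.18 + 2×4.48 = 31.14 ft
R = A/P = 99.37/31.14 = 3.191 ft
S = (Q·n / (1.486·A·R^(2/3)))² = (820×0.024 / (1.486×99.37×2.167))² = 0.003781

0.00378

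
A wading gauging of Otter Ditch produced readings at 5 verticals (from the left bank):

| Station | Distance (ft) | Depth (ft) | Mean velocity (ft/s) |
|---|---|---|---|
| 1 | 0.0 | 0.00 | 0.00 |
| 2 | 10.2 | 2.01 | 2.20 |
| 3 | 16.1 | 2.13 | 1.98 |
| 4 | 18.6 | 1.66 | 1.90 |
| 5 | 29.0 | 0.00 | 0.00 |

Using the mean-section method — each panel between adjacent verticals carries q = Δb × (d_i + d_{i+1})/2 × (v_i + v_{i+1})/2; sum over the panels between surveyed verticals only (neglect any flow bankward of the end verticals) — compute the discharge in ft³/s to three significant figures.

54.2 ft³/s

Panel 1-2: Δb = 10.2 ft, d̄ = (0.00+2.01)/2 = 1.005, v̄ = (0.00+2.20)/2 = 1.1 → q = 10.2×1.005×1.1 = 11.28 ft³/s
Panel 2-3: Δb = 5.9 ft, d̄ = (2.01+2.13)/2 = 2.07, v̄ = (2.20+1.98)/2 = 2.09 → q = 5.9×2.07×2.09 = 25.53 ft³/s
Panel 3-4: Δb = 2.5 ft, d̄ = (2.13+1.66)/2 = 1.895, v̄ = (1.98+1.90)/2 = 1.94 → q = 2.5×1.895×1.94 = 9.191 ft³/s
Panel 4-5: Δb = 10.4 ft, d̄ = (1.66+0.00)/2 = 0.83, v̄ = (1.90+0.00)/2 = 0.95 → q = 10.4×0.83×0.95 = 8.200 ft³/s
Q = Σ q = 54.19 ft³/s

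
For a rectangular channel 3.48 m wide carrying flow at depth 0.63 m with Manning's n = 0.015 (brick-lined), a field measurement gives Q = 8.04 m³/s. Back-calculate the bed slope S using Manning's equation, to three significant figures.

0.00846

A = b·y = 3.48 × 0.63 = 2.192 m²
P = b + 2y = 3.48 + 2×0.63 = 4.740 m
R = A/P = 2.192/4.740 = 0.4625 m
S = (Q·n / (1·A·R^(2/3)))² = (8.04×0.015 / (1×2.192×0.5981))² = 0.008459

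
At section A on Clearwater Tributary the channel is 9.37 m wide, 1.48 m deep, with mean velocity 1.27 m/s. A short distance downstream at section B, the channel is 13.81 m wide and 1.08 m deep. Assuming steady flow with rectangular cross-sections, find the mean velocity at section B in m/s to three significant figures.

1.18 m/s

Q = A₁V₁ = (9.37×1.48) × 1.27 = 17.61 m³/s
A₂ = 13.81 × 1.08 = 14.91 m²
V₂ = Q/A₂ = 17.61/14.91 = 1.181 m/s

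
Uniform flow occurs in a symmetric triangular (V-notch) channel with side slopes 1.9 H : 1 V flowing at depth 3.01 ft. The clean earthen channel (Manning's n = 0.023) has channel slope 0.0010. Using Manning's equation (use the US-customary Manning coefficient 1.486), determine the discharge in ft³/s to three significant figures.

42.6 ft³/s

A = z·y² = 1.9×3.01² = 17.21 ft²
P = 2y√(1+z²) = 2×3.01×√(1+1.9²) = 12.93 ft
R = A/P = 17.21/12.93 = 1.332 ft
Q = (1.486/n)·A·R^(2/3)·S^(1/2) = (1.486/0.023) × 17.21 × 1.332^(2/3) × 0.0010^(1/2) = 42.57 ft³/s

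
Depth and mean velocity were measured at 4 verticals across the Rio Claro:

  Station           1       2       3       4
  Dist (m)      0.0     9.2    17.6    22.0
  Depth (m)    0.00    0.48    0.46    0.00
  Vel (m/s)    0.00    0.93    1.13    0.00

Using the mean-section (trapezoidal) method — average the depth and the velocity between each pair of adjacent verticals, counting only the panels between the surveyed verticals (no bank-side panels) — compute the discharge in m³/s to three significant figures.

Panel 1-2: Δb = 9.2 m, d̄ = (0.00+0.48)/2 = 0.24, v̄ = (0.00+0.93)/2 = 0.465 → q = 9.2×0.24×0.465 = 1.027 m³/s
Panel 2-3: Δb = 8.4 m, d̄ = (0.48+0.46)/2 = 0.47, v̄ = (0.93+1.13)/2 = 1.03 → q = 8.4×0.47×1.03 = 4.066 m³/s
Panel 3-4: Δb = 4.4 m, d̄ = (0.46+0.00)/2 = 0.23, v̄ = (1.13+0.00)/2 = 0.565 → q = 4.4×0.23×0.565 = 0.5718 m³/s
Q = Σ q = 5.665 m³/s

5.66 m³/s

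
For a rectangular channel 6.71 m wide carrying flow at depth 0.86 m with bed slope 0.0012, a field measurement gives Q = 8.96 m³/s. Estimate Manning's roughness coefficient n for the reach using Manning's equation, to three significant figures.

0.0173

A = b·y = 6.71 × 0.86 = 5.771 m²
P = b + 2y = 6.71 + 2×0.86 = 8.430 m
R = A/P = 5.771/8.430 = 0.6845 m
n = (1/Q)·A·R^(2/3)·S^(1/2) = (1/8.96) × 5.771 × 0.7767 × 0.03464 = 0.01733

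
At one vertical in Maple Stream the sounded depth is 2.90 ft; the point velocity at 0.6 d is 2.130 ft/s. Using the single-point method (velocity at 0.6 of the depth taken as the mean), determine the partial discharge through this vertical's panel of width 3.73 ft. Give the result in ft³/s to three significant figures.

23.0 ft³/s

v̄ = v₀.₆ = 2.130 ft/s
q = v̄ × d × w = 2.130 × 2.90 × 3.73 = 23.04 ft³/s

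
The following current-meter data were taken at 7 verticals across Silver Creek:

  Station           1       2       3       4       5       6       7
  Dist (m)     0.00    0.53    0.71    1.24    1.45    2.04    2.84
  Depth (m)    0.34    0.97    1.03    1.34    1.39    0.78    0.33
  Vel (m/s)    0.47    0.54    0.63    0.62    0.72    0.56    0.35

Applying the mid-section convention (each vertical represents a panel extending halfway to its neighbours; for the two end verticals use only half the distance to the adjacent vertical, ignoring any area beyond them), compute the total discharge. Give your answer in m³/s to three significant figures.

w_1 = (0.53 − 0.00)/2 = 0.265 m; q_1 = 0.47 × 0.34 × 0.265 = 0.04235 m³/s
w_2 = (0.71 − 0.00)/2 = 0.355 m; q_2 = 0.54 × 0.97 × 0.355 = 0.1859 m³/s
w_3 = (1.24 − 0.53)/2 = 0.355 m; q_3 = 0.63 × 1.03 × 0.355 = 0.2304 m³/s
w_4 = (1.45 − 0.71)/2 = 0.37 m; q_4 = 0.62 × 1.34 × 0.37 = 0.3074 m³/s
w_5 = (2.04 − 1.24)/2 = 0.4 m; q_5 = 0.72 × 1.39 × 0.4 = 0.4003 m³/s
w_6 = (2.84 − 1.45)/2 = 0.695 m; q_6 = 0.56 × 0.78 × 0.695 = 0.3036 m³/s
w_7 = (2.84 − 2.04)/2 = 0.4 m; q_7 = 0.35 × 0.33 × 0.4 = 0.04620 m³/s
Q = Σ qᵢ = 1.516 m³/s

1.52 m³/s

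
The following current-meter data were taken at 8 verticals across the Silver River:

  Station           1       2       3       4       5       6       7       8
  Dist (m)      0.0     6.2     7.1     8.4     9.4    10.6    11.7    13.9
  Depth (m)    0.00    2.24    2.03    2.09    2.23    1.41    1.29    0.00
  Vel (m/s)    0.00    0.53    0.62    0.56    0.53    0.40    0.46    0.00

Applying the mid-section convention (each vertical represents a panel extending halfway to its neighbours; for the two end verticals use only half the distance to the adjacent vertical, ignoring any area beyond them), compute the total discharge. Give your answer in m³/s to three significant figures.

9.87 m³/s

w_2 = (7.1 − 0.0)/2 = 3.55 m; q_2 = 0.53 × 2.24 × 3.55 = 4.215 m³/s
w_3 = (8.4 − 6.2)/2 = 1.1 m; q_3 = 0.62 × 2.03 × 1.1 = 1.384 m³/s
w_4 = (9.4 − 7.1)/2 = 1.15 m; q_4 = 0.56 × 2.09 × 1.15 = 1.346 m³/s
w_5 = (10.6 − 8.4)/2 = 1.1 m; q_5 = 0.53 × 2.23 × 1.1 = 1.300 m³/s
w_6 = (11.7 − 9.4)/2 = 1.15 m; q_6 = 0.40 × 1.41 × 1.15 = 0.6486 m³/s
w_7 = (13.9 − 10.6)/2 = 1.65 m; q_7 = 0.46 × 1.29 × 1.65 = 0.9791 m³/s
Stations 1, 8 contribute zero (depth or velocity is 0).
Q = Σ qᵢ = 9.873 m³/s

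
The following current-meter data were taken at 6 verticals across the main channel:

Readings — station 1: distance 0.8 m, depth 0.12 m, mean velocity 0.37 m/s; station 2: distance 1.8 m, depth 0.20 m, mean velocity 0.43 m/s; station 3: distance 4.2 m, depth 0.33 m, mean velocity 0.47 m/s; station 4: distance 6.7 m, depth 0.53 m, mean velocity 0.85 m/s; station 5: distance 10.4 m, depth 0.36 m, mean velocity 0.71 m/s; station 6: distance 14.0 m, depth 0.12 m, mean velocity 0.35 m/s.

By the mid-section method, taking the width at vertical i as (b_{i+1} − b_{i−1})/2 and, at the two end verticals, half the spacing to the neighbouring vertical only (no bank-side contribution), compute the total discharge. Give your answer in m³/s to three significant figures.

w_1 = (1.8 − 0.8)/2 = 0.5 m; q_1 = 0.37 × 0.12 × 0.5 = 0.02220 m³/s
w_2 = (4.2 − 0.8)/2 = 1.7 m; q_2 = 0.43 × 0.20 × 1.7 = 0.1462 m³/s
w_3 = (6.7 − 1.8)/2 = 2.45 m; q_3 = 0.47 × 0.33 × 2.45 = 0.3800 m³/s
w_4 = (10.4 − 4.2)/2 = 3.1 m; q_4 = 0.85 × 0.53 × 3.1 = 1.397 m³/s
w_5 = (14.0 − 6.7)/2 = 3.65 m; q_5 = 0.71 × 0.36 × 3.65 = 0.9329 m³/s
w_6 = (14.0 − 10.4)/2 = 1.8 m; q_6 = 0.35 × 0.12 × 1.8 = 0.07560 m³/s
Q = Σ qᵢ = 2.953 m³/s

2.95 m³/s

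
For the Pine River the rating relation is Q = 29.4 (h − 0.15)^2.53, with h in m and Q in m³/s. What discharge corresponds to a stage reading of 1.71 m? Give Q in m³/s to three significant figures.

Q = 29.4 × (1.71 − 0.15)^2.53 = 29.4 × 1.56^2.53 = 90.56 m³/s

90.6 m³/s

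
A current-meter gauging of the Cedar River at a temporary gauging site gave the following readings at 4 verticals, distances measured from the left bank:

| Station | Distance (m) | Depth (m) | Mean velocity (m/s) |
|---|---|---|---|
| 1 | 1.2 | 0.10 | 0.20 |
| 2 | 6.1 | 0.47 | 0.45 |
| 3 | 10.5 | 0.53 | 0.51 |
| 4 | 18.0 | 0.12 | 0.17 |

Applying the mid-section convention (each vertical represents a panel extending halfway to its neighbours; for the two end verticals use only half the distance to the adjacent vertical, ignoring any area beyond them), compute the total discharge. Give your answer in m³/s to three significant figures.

2.72 m³/s

w_1 = (6.1 − 1.2)/2 = 2.45 m; q_1 = 0.20 × 0.10 × 2.45 = 0.04900 m³/s
w_2 = (10.5 − 1.2)/2 = 4.65 m; q_2 = 0.45 × 0.47 × 4.65 = 0.9835 m³/s
w_3 = (18.0 − 6.1)/2 = 5.95 m; q_3 = 0.51 × 0.53 × 5.95 = 1.608 m³/s
w_4 = (18.0 − 10.5)/2 = 3.75 m; q_4 = 0.17 × 0.12 × 3.75 = 0.07650 m³/s
Q = Σ qᵢ = 2.717 m³/s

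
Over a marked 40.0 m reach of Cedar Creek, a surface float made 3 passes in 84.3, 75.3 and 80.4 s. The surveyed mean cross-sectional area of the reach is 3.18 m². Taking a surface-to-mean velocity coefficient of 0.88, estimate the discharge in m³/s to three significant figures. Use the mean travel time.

t̄ = (84.3 + 75.3 + 80.4) / 3 = 80 s
v_surface = L / t̄ = 40.0 / 80 = 0.5000 m/s
v_mean = 0.88 × 0.5000 = 0.4400 m/s
Q = A × v_mean = 3.18 × 0.4400 = 1.399 m³/s

1.40 m³/s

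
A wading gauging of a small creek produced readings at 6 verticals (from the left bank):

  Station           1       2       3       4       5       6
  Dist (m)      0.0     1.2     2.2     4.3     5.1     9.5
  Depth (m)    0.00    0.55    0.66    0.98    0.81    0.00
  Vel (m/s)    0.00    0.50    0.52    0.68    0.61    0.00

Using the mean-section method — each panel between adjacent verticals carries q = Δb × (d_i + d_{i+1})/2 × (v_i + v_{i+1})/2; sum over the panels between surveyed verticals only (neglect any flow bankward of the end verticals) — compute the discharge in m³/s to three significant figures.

2.43 m³/s

Panel 1-2: Δb = 1.2 m, d̄ = (0.00+0.55)/2 = 0.275, v̄ = (0.00+0.50)/2 = 0.25 → q = 1.2×0.275×0.25 = 0.08250 m³/s
Panel 2-3: Δb = 1 m, d̄ = (0.55+0.66)/2 = 0.605, v̄ = (0.50+0.52)/2 = 0.51 → q = 1×0.605×0.51 = 0.3086 m³/s
Panel 3-4: Δb = 2.1 m, d̄ = (0.66+0.98)/2 = 0.82, v̄ = (0.52+0.68)/2 = 0.6 → q = 2.1×0.82×0.6 = 1.033 m³/s
Panel 4-5: Δb = 0.8 m, d̄ = (0.98+0.81)/2 = 0.895, v̄ = (0.68+0.61)/2 = 0.645 → q = 0.8×0.895×0.645 = 0.4618 m³/s
Panel 5-6: Δb = 4.4 m, d̄ = (0.81+0.00)/2 = 0.405, v̄ = (0.61+0.00)/2 = 0.305 → q = 4.4×0.405×0.305 = 0.5435 m³/s
Q = Σ q = 2.430 m³/s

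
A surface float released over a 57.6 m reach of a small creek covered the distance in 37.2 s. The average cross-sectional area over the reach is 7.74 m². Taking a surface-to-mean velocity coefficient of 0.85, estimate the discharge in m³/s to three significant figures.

10.2 m³/s

v_surface = L / t̄ = 57.6 / 37.2 = 1.548 m/s
v_mean = 0.85 × 1.548 = 1.316 m/s
Q = A × v_mean = 7.74 × 1.316 = 10.19 m³/s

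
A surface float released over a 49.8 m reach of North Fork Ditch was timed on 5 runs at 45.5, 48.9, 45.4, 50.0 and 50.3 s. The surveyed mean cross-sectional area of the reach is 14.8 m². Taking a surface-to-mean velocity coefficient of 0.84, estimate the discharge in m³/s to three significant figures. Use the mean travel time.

t̄ = (45.5 + 48.9 + 45.4 + 50.0 + 50.3) / 5 = 48.02 s
v_surface = L / t̄ = 49.8 / 48.02 = 1.037 m/s
v_mean = 0.84 × 1.037 = 0.8711 m/s
Q = A × v_mean = 14.8 × 0.8711 = 12.89 m³/s

12.9 m³/s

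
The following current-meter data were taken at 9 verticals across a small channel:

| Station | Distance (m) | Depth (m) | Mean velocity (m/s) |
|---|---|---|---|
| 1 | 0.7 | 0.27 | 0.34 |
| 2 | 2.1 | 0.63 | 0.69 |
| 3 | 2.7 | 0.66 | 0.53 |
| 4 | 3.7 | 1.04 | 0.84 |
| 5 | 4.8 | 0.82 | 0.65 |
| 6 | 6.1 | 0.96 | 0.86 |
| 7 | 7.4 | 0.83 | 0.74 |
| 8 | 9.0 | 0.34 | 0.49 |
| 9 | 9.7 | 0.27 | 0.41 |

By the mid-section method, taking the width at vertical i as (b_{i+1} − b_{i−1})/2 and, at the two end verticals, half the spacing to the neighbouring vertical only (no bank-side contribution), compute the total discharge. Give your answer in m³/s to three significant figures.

4.53 m³/s

w_1 = (2.1 − 0.7)/2 = 0.7 m; q_1 = 0.34 × 0.27 × 0.7 = 0.06426 m³/s
w_2 = (2.7 − 0.7)/2 = 1 m; q_2 = 0.69 × 0.63 × 1 = 0.4347 m³/s
w_3 = (3.7 − 2.1)/2 = 0.8 m; q_3 = 0.53 × 0.66 × 0.8 = 0.2798 m³/s
w_4 = (4.8 − 2.7)/2 = 1.05 m; q_4 = 0.84 × 1.04 × 1.05 = 0.9173 m³/s
w_5 = (6.1 − 3.7)/2 = 1.2 m; q_5 = 0.65 × 0.82 × 1.2 = 0.6396 m³/s
w_6 = (7.4 − 4.8)/2 = 1.3 m; q_6 = 0.86 × 0.96 × 1.3 = 1.073 m³/s
w_7 = (9.0 − 6.1)/2 = 1.45 m; q_7 = 0.74 × 0.83 × 1.45 = 0.8906 m³/s
w_8 = (9.7 − 7.4)/2 = 1.15 m; q_8 = 0.49 × 0.34 × 1.15 = 0.1916 m³/s
w_9 = (9.7 − 9.0)/2 = 0.35 m; q_9 = 0.41 × 0.27 × 0.35 = 0.03875 m³/s
Q = Σ qᵢ = 4.530 m³/s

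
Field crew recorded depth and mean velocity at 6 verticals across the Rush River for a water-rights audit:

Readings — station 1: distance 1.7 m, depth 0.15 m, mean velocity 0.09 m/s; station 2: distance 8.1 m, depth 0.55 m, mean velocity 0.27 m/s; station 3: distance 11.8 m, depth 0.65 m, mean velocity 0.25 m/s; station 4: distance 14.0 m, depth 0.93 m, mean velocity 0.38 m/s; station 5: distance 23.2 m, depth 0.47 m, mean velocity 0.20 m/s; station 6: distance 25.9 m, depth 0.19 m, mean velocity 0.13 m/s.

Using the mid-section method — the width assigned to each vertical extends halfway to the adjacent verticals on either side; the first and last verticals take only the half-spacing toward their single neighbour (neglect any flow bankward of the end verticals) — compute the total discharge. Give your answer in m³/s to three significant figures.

w_1 = (8.1 − 1.7)/2 = 3.2 m; q_1 = 0.09 × 0.15 × 3.2 = 0.04320 m³/s
w_2 = (11.8 − 1.7)/2 = 5.05 m; q_2 = 0.27 × 0.55 × 5.05 = 0.7499 m³/s
w_3 = (14.0 − 8.1)/2 = 2.95 m; q_3 = 0.25 × 0.65 × 2.95 = 0.4794 m³/s
w_4 = (23.2 − 11.8)/2 = 5.7 m; q_4 = 0.38 × 0.93 × 5.7 = 2.014 m³/s
w_5 = (25.9 − 14.0)/2 = 5.95 m; q_5 = 0.20 × 0.47 × 5.95 = 0.5593 m³/s
w_6 = (25.9 − 23.2)/2 = 1.35 m; q_6 = 0.13 × 0.19 × 1.35 = 0.03335 m³/s
Q = Σ qᵢ = 3.880 m³/s

3.88 m³/s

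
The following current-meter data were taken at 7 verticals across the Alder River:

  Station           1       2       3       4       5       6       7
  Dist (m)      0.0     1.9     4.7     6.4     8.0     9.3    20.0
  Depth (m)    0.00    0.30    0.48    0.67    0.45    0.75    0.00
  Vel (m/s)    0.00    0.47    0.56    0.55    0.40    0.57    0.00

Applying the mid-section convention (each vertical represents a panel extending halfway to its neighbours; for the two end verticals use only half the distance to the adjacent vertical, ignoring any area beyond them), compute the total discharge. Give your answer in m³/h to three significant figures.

w_2 = (4.7 − 0.0)/2 = 2.35 m; q_2 = 0.47 × 0.30 × 2.35 = 0.3314 m³/s
w_3 = (6.4 − 1.9)/2 = 2.25 m; q_3 = 0.56 × 0.48 × 2.25 = 0.6048 m³/s
w_4 = (8.0 − 4.7)/2 = 1.65 m; q_4 = 0.55 × 0.67 × 1.65 = 0.6080 m³/s
w_5 = (9.3 − 6.4)/2 = 1.45 m; q_5 = 0.40 × 0.45 × 1.45 = 0.2610 m³/s
w_6 = (20.0 − 8.0)/2 = 6 m; q_6 = 0.57 × 0.75 × 6 = 2.565 m³/s
Stations 1, 7 contribute zero (depth or velocity is 0).
Q = Σ qᵢ = 4.370 m³/s
= 4.370 × 3600 = 15730 m³/h

15700 m³/h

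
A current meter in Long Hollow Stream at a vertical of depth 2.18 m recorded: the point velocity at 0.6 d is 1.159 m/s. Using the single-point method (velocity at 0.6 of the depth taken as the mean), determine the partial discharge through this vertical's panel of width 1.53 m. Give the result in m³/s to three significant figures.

v̄ = v₀.₆ = 1.159 m/s
q = v̄ × d × w = 1.159 × 2.18 × 1.53 = 3.866 m³/s

3.87 m³/s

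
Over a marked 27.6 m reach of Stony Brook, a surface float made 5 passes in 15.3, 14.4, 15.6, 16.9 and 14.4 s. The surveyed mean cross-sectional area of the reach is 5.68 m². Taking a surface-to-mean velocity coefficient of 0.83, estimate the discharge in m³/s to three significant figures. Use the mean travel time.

t̄ = (15.3 + 14.4 + 15.6 + 16.9 + 14.4) / 5 = 15.32 s
v_surface = L / t̄ = 27.6 / 15.32 = 1.802 m/s
v_mean = 0.83 × 1.802 = 1.495 m/s
Q = A × v_mean = 5.68 × 1.495 = 8.493 m³/s

8.49 m³/s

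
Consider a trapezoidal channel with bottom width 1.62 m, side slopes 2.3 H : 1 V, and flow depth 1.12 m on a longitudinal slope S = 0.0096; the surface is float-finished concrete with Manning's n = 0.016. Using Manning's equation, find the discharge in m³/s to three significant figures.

A = (b + z·y)·y = (1.62 + 2.3×1.12)×1.12 = 4.700 m²
P = b + 2y√(1+z²) = 1.62 + 2×1.12×√(1+2.3²) = 7.238 m
R = A/P = 4.700/7.238 = 0.6493 m
Q = (1/n)·A·R^(2/3)·S^(1/2) = (1/0.016) × 4.700 × 0.6493^(2/3) × 0.0096^(1/2) = 21.58 m³/s

21.6 m³/s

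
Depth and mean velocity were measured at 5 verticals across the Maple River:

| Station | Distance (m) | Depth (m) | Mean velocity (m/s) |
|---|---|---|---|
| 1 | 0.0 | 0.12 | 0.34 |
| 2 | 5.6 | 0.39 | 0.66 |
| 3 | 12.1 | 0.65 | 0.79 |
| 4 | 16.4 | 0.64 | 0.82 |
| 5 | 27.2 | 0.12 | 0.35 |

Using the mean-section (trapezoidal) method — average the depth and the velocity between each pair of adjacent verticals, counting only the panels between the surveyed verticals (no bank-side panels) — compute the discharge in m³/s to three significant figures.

7.80 m³/s

Panel 1-2: Δb = 5.6 m, d̄ = (0.12+0.39)/2 = 0.255, v̄ = (0.34+0.66)/2 = 0.5 → q = 5.6×0.255×0.5 = 0.7140 m³/s
Panel 2-3: Δb = 6.5 m, d̄ = (0.39+0.65)/2 = 0.52, v̄ = (0.66+0.79)/2 = 0.725 → q = 6.5×0.52×0.725 = 2.451 m³/s
Panel 3-4: Δb = 4.3 m, d̄ = (0.65+0.64)/2 = 0.645, v̄ = (0.79+0.82)/2 = 0.805 → q = 4.3×0.645×0.805 = 2.233 m³/s
Panel 4-5: Δb = 10.8 m, d̄ = (0.64+0.12)/2 = 0.38, v̄ = (0.82+0.35)/2 = 0.585 → q = 10.8×0.38×0.585 = 2.401 m³/s
Q = Σ q = 7.798 m³/s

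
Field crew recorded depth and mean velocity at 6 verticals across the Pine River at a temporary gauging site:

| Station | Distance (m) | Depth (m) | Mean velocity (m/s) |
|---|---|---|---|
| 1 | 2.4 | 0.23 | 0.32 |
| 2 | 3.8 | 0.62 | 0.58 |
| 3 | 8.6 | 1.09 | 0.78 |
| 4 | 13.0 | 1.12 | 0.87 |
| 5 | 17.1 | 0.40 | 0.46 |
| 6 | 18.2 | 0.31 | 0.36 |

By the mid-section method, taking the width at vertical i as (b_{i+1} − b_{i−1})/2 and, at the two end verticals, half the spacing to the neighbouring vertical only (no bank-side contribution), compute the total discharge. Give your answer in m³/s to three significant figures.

w_1 = (3.8 − 2.4)/2 = 0.7 m; q_1 = 0.32 × 0.23 × 0.7 = 0.05152 m³/s
w_2 = (8.6 − 2.4)/2 = 3.1 m; q_2 = 0.58 × 0.62 × 3.1 = 1.115 m³/s
w_3 = (13.0 − 3.8)/2 = 4.6 m; q_3 = 0.78 × 1.09 × 4.6 = 3.911 m³/s
w_4 = (17.1 − 8.6)/2 = 4.25 m; q_4 = 0.87 × 1.12 × 4.25 = 4.141 m³/s
w_5 = (18.2 − 13.0)/2 = 2.6 m; q_5 = 0.46 × 0.40 × 2.6 = 0.4784 m³/s
w_6 = (18.2 − 17.1)/2 = 0.55 m; q_6 = 0.36 × 0.31 × 0.55 = 0.06138 m³/s
Q = Σ qᵢ = 9.758 m³/s

9.76 m³/s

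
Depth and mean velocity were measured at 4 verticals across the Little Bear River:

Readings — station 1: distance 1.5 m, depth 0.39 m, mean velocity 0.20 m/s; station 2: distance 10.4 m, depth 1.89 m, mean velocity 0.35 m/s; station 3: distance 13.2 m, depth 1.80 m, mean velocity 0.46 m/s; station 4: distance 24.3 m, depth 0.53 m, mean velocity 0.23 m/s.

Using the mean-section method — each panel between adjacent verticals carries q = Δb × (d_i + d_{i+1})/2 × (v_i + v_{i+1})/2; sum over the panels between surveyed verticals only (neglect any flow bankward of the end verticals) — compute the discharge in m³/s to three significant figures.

Panel 1-2: Δb = 8.9 m, d̄ = (0.39+1.89)/2 = 1.14, v̄ = (0.20+0.35)/2 = 0.275 → q = 8.9×1.14×0.275 = 2.790 m³/s
Panel 2-3: Δb = 2.8 m, d̄ = (1.89+1.80)/2 = 1.845, v̄ = (0.35+0.46)/2 = 0.405 → q = 2.8×1.845×0.405 = 2.092 m³/s
Panel 3-4: Δb = 11.1 m, d̄ = (1.80+0.53)/2 = 1.165, v̄ = (0.46+0.23)/2 = 0.345 → q = 11.1×1.165×0.345 = 4.461 m³/s
Q = Σ q = 9.344 m³/s

9.34 m³/s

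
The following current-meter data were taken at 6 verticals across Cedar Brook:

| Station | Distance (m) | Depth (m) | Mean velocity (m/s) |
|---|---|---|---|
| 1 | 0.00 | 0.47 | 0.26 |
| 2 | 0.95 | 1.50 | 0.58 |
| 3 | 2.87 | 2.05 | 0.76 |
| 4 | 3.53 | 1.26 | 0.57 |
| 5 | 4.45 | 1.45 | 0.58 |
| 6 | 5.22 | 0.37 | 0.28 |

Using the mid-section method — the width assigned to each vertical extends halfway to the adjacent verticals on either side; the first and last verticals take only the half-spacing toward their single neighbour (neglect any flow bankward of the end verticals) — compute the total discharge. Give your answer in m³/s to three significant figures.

4.63 m³/s

w_1 = (0.95 − 0.00)/2 = 0.475 m; q_1 = 0.26 × 0.47 × 0.475 = 0.05805 m³/s
w_2 = (2.87 − 0.00)/2 = 1.435 m; q_2 = 0.58 × 1.50 × 1.435 = 1.248 m³/s
w_3 = (3.53 − 0.95)/2 = 1.29 m; q_3 = 0.76 × 2.05 × 1.29 = 2.010 m³/s
w_4 = (4.45 − 2.87)/2 = 0.79 m; q_4 = 0.57 × 1.26 × 0.79 = 0.5674 m³/s
w_5 = (5.22 − 3.53)/2 = 0.845 m; q_5 = 0.58 × 1.45 × 0.845 = 0.7106 m³/s
w_6 = (5.22 − 4.45)/2 = 0.385 m; q_6 = 0.28 × 0.37 × 0.385 = 0.03989 m³/s
Q = Σ qᵢ = 4.634 m³/s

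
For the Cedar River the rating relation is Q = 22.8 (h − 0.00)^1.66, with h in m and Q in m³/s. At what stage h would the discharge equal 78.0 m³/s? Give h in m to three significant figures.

h − h₀ = (Q/C)^(1/b) = (78.0/22.8)^(1/1.66) = 2.098 m
h = 0.00 + 2.098 = 2.098 m

2.10 m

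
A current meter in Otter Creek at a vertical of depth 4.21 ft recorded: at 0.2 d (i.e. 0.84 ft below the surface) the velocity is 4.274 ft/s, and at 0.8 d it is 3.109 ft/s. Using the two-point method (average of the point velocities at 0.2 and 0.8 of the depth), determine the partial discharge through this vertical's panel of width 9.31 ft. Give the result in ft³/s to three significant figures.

145 ft³/s

v̄ = (4.274 + 3.109) / 2 = 3.692 ft/s
q = v̄ × d × w = 3.692 × 4.21 × 9.31 = 144.7 ft³/s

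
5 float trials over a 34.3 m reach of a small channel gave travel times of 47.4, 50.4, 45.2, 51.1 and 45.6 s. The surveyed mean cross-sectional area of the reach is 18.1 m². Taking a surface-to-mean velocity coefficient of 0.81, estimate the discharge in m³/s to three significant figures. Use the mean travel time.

t̄ = (47.4 + 50.4 + 45.2 + 51.1 + 45.6) / 5 = 47.94 s
v_surface = L / t̄ = 34.3 / 47.94 = 0.7155 m/s
v_mean = 0.81 × 0.7155 = 0.5795 m/s
Q = A × v_mean = 18.1 × 0.5795 = 10.49 m³/s

10.5 m³/s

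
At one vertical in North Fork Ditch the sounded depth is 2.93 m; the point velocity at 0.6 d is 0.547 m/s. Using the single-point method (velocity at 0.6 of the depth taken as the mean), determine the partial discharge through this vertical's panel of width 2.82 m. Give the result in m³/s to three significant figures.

4.52 m³/s

v̄ = v₀.₆ = 0.547 m/s
q = v̄ × d × w = 0.5470 × 2.93 × 2.82 = 4.520 m³/s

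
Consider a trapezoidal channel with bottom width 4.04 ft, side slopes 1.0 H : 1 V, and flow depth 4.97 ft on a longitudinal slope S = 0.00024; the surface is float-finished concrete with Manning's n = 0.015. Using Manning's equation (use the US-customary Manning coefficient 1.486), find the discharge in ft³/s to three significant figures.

126 ft³/s

A = (b + z·y)·y = (4.04 + 1.0×4.97)×4.97 = 44.78 ft²
P = b + 2y√(1+z²) = 4.04 + 2×4.97×√(1+1.0²) = 18.10 ft
R = A/P = 44.78/18.10 = 2.474 ft
Q = (1.486/n)·A·R^(2/3)·S^(1/2) = (1.486/0.015) × 44.78 × 2.474^(2/3) × 0.00024^(1/2) = 125.7 ft³/s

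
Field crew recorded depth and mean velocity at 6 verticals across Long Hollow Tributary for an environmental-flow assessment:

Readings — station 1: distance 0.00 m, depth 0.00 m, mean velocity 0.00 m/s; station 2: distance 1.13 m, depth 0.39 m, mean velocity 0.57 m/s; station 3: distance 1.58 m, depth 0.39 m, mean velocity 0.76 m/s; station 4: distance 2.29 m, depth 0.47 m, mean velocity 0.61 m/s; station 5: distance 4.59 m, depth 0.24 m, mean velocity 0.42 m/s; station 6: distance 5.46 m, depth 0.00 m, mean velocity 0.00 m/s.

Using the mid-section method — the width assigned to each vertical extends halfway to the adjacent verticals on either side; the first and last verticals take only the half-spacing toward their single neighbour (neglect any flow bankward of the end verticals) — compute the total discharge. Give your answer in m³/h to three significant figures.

3380 m³/h

w_2 = (1.58 − 0.00)/2 = 0.79 m; q_2 = 0.57 × 0.39 × 0.79 = 0.1756 m³/s
w_3 = (2.29 − 1.13)/2 = 0.58 m; q_3 = 0.76 × 0.39 × 0.58 = 0.1719 m³/s
w_4 = (4.59 − 1.58)/2 = 1.505 m; q_4 = 0.61 × 0.47 × 1.505 = 0.4315 m³/s
w_5 = (5.46 − 2.29)/2 = 1.585 m; q_5 = 0.42 × 0.24 × 1.585 = 0.1598 m³/s
Stations 1, 6 contribute zero (depth or velocity is 0).
Q = Σ qᵢ = 0.9388 m³/s
= 0.9388 × 3600 = 3380 m³/h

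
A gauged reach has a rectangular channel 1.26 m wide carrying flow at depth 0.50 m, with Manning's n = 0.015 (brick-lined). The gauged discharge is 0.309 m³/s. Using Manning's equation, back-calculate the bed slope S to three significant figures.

0.000297

A = b·y = 1.26 × 0.50 = 0.6300 m²
P = b + 2y = 1.26 + 2×0.50 = 2.260 m
R = A/P = 0.6300/2.260 = 0.2788 m
S = (Q·n / (1·A·R^(2/3)))² = (0.309×0.015 / (1×0.6300×0.4267))² = 0.0002972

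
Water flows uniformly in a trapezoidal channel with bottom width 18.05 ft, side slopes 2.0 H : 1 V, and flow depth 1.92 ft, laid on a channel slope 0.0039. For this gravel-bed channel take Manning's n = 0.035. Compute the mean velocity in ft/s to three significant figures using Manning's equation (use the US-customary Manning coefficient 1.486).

3.59 ft/s

A = (b + z·y)·y = (18.05 + 2.0×1.92)×1.92 = 42.03 ft²
P = b + 2y√(1+z²) = 18.05 + 2×1.92×√(1+2.0²) = 26.64 ft
R = A/P = 42.03/26.64 = 1.578 ft
Q = (1.486/n)·A·R^(2/3)·S^(1/2) = (1.486/0.035) × 42.03 × 1.578^(2/3) × 0.0039^(1/2) = 151.0 ft³/s
V = Q/A = 151.0/42.03 = 3.594 ft/s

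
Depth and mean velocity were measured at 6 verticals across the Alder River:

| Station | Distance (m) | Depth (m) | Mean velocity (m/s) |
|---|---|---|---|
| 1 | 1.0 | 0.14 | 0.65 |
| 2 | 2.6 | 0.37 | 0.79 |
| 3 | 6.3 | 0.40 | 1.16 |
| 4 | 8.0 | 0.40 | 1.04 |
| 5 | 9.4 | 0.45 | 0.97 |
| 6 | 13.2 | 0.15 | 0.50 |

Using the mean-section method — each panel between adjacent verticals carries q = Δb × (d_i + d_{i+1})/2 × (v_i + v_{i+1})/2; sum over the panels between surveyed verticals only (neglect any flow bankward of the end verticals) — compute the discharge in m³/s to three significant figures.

3.87 m³/s

Panel 1-2: Δb = 1.6 m, d̄ = (0.14+0.37)/2 = 0.255, v̄ = (0.65+0.79)/2 = 0.72 → q = 1.6×0.255×0.72 = 0.2938 m³/s
Panel 2-3: Δb = 3.7 m, d̄ = (0.37+0.40)/2 = 0.385, v̄ = (0.79+1.16)/2 = 0.975 → q = 3.7×0.385×0.975 = 1.389 m³/s
Panel 3-4: Δb = 1.7 m, d̄ = (0.40+0.40)/2 = 0.4, v̄ = (1.16+1.04)/2 = 1.1 → q = 1.7×0.4×1.1 = 0.7480 m³/s
Panel 4-5: Δb = 1.4 m, d̄ = (0.40+0.45)/2 = 0.425, v̄ = (1.04+0.97)/2 = 1.005 → q = 1.4×0.425×1.005 = 0.5980 m³/s
Panel 5-6: Δb = 3.8 m, d̄ = (0.45+0.15)/2 = 0.3, v̄ = (0.97+0.50)/2 = 0.735 → q = 3.8×0.3×0.735 = 0.8379 m³/s
Q = Σ q = 3.867 m³/s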